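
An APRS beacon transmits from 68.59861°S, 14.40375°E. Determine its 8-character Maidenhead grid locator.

Add 180° to longitude and 90° to latitude: 194.40375, 21.40139.
Field (20°×10°, letters A–R): lon ⌊194.40375/20⌋ = 9 → J; lat ⌊21.40139/10⌋ = 2 → C.
Square (2°×1°, digits 0–9): lon ⌊14.40375/2⌋ = 7; lat ⌊1.40139/1⌋ = 1.
Subsquare (5′×2.5′, letters a–x): lon ⌊0.40375/0.0833333⌋ = 4 → e; lat ⌊0.40139/0.0416667⌋ = 9 → j.
Extended square (30″×15″, digits 0–9): lon ⌊0.07042/0.00833333⌋ = 8; lat ⌊0.02639/0.00416667⌋ = 6.

JC71ej86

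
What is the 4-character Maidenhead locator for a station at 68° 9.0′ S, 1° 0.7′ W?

Add 180° to longitude and 90° to latitude: 178.99, 21.85.
Field: 178.99/20 → 8 → I, 21.85/10 → 2 → C; chars IC.
Square: 18.99/2 → 9, 1.85/1 → 1; chars 91.

IC91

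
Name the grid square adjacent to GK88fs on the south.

Latitude subsquare s = 18; −1 → 17 = r.
The longitude characters are unchanged.

GK88fr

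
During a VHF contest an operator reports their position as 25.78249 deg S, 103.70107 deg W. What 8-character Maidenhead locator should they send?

Offset from 180°W / 90°S: lon 76.29893°, lat 64.21751°.
Field: lon ⌊76.29893/20⌋ = 3 → D; lat ⌊64.21751/10⌋ = 6 → G.
Square: lon ⌊16.29893/2⌋ = 8; lat ⌊4.21751/1⌋ = 4.
Subsquare: lon ⌊0.29893/0.0833333⌋ = 3 → d; lat ⌊0.21751/0.0416667⌋ = 5 → f.
Extended square: lon ⌊0.04893/0.00833333⌋ = 5; lat ⌊0.00918/0.00416667⌋ = 2.

DG84df52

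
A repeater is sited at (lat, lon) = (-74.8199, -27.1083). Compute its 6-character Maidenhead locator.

HB65ke

Offset from 180°W / 90°S: lon 152.8917°, lat 15.1801°.
Field: 152.8917/20 → 7 → H, 15.1801/10 → 1 → B; chars HB.
Square: 12.8917/2 → 6, 5.1801/1 → 5; chars 65.
Subsquare: 0.8917/0.0833333 → 10 → k, 0.1801/0.0416667 → 4 → e; chars ke.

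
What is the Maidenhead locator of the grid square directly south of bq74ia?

BQ73ix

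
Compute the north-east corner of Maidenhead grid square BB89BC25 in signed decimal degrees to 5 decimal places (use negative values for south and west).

Field B=1, B=1: +1·20° lon, +1·10° lat → SW at lon -160°, lat -80°.
Square 8, 9: +8·2° lon, +9·1° lat → SW at lon -144°, lat -71°.
Subsquare b=1, c=2: +1·0.0833333° lon, +2·0.0416667° lat → SW at lon -143.917°, lat -70.9167°.
Extended square 2, 5: +2·0.00833333° lon, +5·0.00416667° lat → SW at lon -143.9°, lat -70.8958°.
Cell spans 0.00833333° lon × 0.00416667° lat. NE corner is SW corner plus one full cell.
latitude -70.89167, longitude -143.89167.

-70.89167, -143.89167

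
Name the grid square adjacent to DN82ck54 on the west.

DN82ck44

Longitude extended square 5; −1 → 4.
The latitude characters are unchanged.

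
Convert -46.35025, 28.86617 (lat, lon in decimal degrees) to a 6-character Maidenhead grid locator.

KE43kp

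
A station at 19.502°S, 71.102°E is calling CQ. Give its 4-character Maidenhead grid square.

Shift to the Maidenhead origin (180°W, 90°S): lon 251.10, lat 70.50.
Field (20°×10°, letters A–R): 251.10/20 → 12 → M, 70.50/10 → 7 → H; chars MH.
Square (2°×1°, digits 0–9): 11.10/2 → 5, 0.50/1 → 0; chars 50.

MH50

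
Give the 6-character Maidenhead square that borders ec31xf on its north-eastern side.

Longitude subsquare x = 23; +1 → 24, wraps to 0 = a, carry into square.
Longitude square 3; +1 → 4.
Latitude subsquare f = 5; +1 → 6 = g.

EC41ag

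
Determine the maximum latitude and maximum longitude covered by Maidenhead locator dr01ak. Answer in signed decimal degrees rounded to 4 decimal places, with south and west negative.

81.4583, -119.9167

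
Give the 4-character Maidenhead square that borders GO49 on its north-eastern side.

GP50

Longitude square 4; +1 → 5.
Latitude square 9; +1 → 10, wraps to 0, carry into field.
Latitude field O = 14; +1 → 15 = P.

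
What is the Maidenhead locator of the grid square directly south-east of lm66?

LM75

Longitude square 6; +1 → 7.
Latitude square 6; −1 → 5.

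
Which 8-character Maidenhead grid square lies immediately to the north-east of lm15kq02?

Longitude extended square 0; +1 → 1.
Latitude extended square 2; +1 → 3.

LM15kq13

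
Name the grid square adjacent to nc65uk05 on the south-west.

NC65tk94

Longitude extended square 0; −1 → -1, wraps to 9, carry into subsquare.
Longitude subsquare u = 20; −1 → 19 = t.
Latitude extended square 5; −1 → 4.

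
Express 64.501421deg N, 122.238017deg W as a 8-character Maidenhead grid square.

CP84vm10

Add 180° to longitude and 90° to latitude: 57.76198, 154.50142.
Field: 57.76198/20 → 2 → C, 154.50142/10 → 15 → P; chars CP.
Square: 17.76198/2 → 8, 4.50142/1 → 4; chars 84.
Subsquare: 1.76198/0.0833333 → 21 → v, 0.50142/0.0416667 → 12 → m; chars vm.
Extended square: 0.01198/0.00833333 → 1, 0.00142/0.00416667 → 0; chars 10.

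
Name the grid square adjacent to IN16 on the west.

IN06

Longitude square 1; −1 → 0.
The latitude characters are unchanged.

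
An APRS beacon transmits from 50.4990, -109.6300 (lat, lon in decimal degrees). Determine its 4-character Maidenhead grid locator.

DO50

Shift to the Maidenhead origin (180°W, 90°S): lon 70.37, lat 140.50.
Field (20°×10°, letters A–R): lon ⌊70.37/20⌋ = 3 → D; lat ⌊140.50/10⌋ = 14 → O.
Square (2°×1°, digits 0–9): lon ⌊10.37/2⌋ = 5; lat ⌊0.50/1⌋ = 0.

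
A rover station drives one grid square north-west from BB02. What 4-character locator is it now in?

AB93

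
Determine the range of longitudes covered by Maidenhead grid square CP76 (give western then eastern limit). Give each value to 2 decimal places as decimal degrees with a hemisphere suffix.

Field C=2, P=15: +2·20° lon, +15·10° lat → SW at lon -140°, lat 60°.
Square 7, 6: +7·2° lon, +6·1° lat → SW at lon -126°, lat 66°.
Cell spans 2° lon × 1° lat.
west 126.00° W, east 124.00° W.

126.00° W, 124.00° W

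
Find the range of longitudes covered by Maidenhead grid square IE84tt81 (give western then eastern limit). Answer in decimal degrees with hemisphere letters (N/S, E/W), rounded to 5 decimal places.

Field I=8, E=4: +8·20° lon, +4·10° lat → SW at lon -20°, lat -50°.
Square 8, 4: +8·2° lon, +4·1° lat → SW at lon -4°, lat -46°.
Subsquare t=19, t=19: +19·0.0833333° lon, +19·0.0416667° lat → SW at lon -2.41667°, lat -45.2083°.
Extended square 8, 1: +8·0.00833333° lon, +1·0.00416667° lat → SW at lon -2.35°, lat -45.2042°.
Cell spans 0.00833333° lon × 0.00416667° lat.
west 2.35000° W, east 2.34167° W.

2.35000° W, 2.34167° W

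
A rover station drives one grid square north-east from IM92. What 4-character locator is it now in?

JM03

Longitude square 9; +1 → 10, wraps to 0, carry into field.
Longitude field I = 8; +1 → 9 = J.
Latitude square 2; +1 → 3.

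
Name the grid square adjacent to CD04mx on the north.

CD05ma

Latitude subsquare x = 23; +1 → 24, wraps to 0 = a, carry into square.
Latitude square 4; +1 → 5.
The longitude characters are unchanged.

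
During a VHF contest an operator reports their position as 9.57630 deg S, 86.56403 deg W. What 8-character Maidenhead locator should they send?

EI60rk21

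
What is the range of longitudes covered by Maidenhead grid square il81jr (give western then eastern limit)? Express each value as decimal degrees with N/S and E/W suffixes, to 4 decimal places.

Field I=8, L=11: +8·20° lon, +11·10° lat → SW at lon -20°, lat 20°.
Square 8, 1: +8·2° lon, +1·1° lat → SW at lon -4°, lat 21°.
Subsquare j=9, r=17: +9·0.0833333° lon, +17·0.0416667° lat → SW at lon -3.25°, lat 21.7083°.
Cell spans 0.0833333° lon × 0.0416667° lat.
west 3.2500° W, east 3.1667° W.

3.2500° W, 3.1667° W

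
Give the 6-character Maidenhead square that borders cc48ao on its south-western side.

CC38xn

Longitude subsquare a = 0; −1 → -1, wraps to 23 = x, carry into square.
Longitude square 4; −1 → 3.
Latitude subsquare o = 14; −1 → 13 = n.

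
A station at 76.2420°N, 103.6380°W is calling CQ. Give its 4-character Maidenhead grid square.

DQ86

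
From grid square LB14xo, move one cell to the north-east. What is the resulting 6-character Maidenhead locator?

Longitude subsquare x = 23; +1 → 24, wraps to 0 = a, carry into square.
Longitude square 1; +1 → 2.
Latitude subsquare o = 14; +1 → 15 = p.

LB24ap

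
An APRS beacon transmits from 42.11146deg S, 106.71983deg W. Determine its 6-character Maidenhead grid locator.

Add 180° to longitude and 90° to latitude: 73.2802, 47.8885.
Field: lon ⌊73.2802/20⌋ = 3 → D; lat ⌊47.8885/10⌋ = 4 → E.
Square: lon ⌊13.2802/2⌋ = 6; lat ⌊7.8885/1⌋ = 7.
Subsquare: lon ⌊1.2802/0.0833333⌋ = 15 → p; lat ⌊0.8885/0.0416667⌋ = 21 → v.

DE67pv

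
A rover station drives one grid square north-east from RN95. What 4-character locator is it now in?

AN06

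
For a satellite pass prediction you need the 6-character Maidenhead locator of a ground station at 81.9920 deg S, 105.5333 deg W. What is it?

Shift to the Maidenhead origin (180°W, 90°S): lon 74.4667, lat 8.0080.
Field: lon ⌊74.4667/20⌋ = 3 → D; lat ⌊8.0080/10⌋ = 0 → A.
Square: lon ⌊14.4667/2⌋ = 7; lat ⌊8.0080/1⌋ = 8.
Subsquare: lon ⌊0.4667/0.0833333⌋ = 5 → f; lat ⌊0.0080/0.0416667⌋ = 0 → a.

DA78fa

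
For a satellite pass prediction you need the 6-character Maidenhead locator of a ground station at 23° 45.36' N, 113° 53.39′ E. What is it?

OL63ws

Shift to the Maidenhead origin (180°W, 90°S): lon 293.8898, lat 113.7560.
Field: lon ⌊293.8898/20⌋ = 14 → O; lat ⌊113.7560/10⌋ = 11 → L.
Square: lon ⌊13.8898/2⌋ = 6; lat ⌊3.7560/1⌋ = 3.
Subsquare: lon ⌊1.8898/0.0833333⌋ = 22 → w; lat ⌊0.7560/0.0416667⌋ = 18 → s.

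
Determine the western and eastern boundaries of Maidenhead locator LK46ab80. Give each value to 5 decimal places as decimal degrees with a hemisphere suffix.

48.06667° E, 48.07500° E

Field L=11, K=10: +11·20° lon, +10·10° lat → SW at lon 40°, lat 10°.
Square 4, 6: +4·2° lon, +6·1° lat → SW at lon 48°, lat 16°.
Subsquare a=0, b=1: +0·0.0833333° lon, +1·0.0416667° lat → SW at lon 48°, lat 16.0417°.
Extended square 8, 0: +8·0.00833333° lon, +0·0.00416667° lat → SW at lon 48.0667°, lat 16.0417°.
Cell spans 0.00833333° lon × 0.00416667° lat.
west 48.06667° E, east 48.07500° E.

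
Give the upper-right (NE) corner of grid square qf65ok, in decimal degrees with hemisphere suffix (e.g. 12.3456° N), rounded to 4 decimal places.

34.5417° S, 153.2500° E

Field Q=16, F=5: +16·20° lon, +5·10° lat → SW at lon 140°, lat -40°.
Square 6, 5: +6·2° lon, +5·1° lat → SW at lon 152°, lat -35°.
Subsquare o=14, k=10: +14·0.0833333° lon, +10·0.0416667° lat → SW at lon 153.167°, lat -34.5833°.
Cell spans 0.0833333° lon × 0.0416667° lat. NE corner is SW corner plus one full cell.
latitude 34.5417° S, longitude 153.2500° E.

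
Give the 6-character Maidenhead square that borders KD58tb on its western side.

Longitude subsquare t = 19; −1 → 18 = s.
The latitude characters are unchanged.

KD58sb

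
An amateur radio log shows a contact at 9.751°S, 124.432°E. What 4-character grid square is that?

PI20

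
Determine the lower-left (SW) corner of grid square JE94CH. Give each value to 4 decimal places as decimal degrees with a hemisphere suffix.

45.7083° S, 18.1667° E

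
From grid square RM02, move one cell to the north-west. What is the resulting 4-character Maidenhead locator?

QM93

Longitude square 0; −1 → -1, wraps to 9, carry into field.
Longitude field R = 17; −1 → 16 = Q.
Latitude square 2; +1 → 3.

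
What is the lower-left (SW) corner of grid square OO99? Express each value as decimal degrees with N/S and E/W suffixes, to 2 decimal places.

Field O=14, O=14: +14·20° lon, +14·10° lat → SW at lon 100°, lat 50°.
Square 9, 9: +9·2° lon, +9·1° lat → SW at lon 118°, lat 59°.
latitude 59.00° N, longitude 118.00° E.

59.00° N, 118.00° E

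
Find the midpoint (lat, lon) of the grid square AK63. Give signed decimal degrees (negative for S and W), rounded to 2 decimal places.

13.50, -167.00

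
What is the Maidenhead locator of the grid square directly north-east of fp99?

GQ00

Longitude square 9; +1 → 10, wraps to 0, carry into field.
Longitude field F = 5; +1 → 6 = G.
Latitude square 9; +1 → 10, wraps to 0, carry into field.
Latitude field P = 15; +1 → 16 = Q.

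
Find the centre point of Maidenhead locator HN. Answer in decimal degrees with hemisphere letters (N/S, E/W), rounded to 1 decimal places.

Field H=7, N=13: +7·20° lon, +13·10° lat → SW at lon -40°, lat 40°.
Cell spans 20° lon × 10° lat. Centre is SW corner plus half of each.
latitude 45.0° N, longitude 30.0° W.

45.0° N, 30.0° W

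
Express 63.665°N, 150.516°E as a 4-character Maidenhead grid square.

QP53

Add 180° to longitude and 90° to latitude: 330.52, 153.66.
Field: 330.52/20 → 16 → Q, 153.66/10 → 15 → P; chars QP.
Square: 10.52/2 → 5, 3.66/1 → 3; chars 53.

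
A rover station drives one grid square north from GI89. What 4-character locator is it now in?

Latitude square 9; +1 → 10, wraps to 0, carry into field.
Latitude field I = 8; +1 → 9 = J.
The longitude characters are unchanged.

GJ80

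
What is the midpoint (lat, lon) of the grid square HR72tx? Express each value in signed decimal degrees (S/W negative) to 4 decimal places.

82.9792, -24.3750

Field H=7, R=17: +7·20° lon, +17·10° lat → SW at lon -40°, lat 80°.
Square 7, 2: +7·2° lon, +2·1° lat → SW at lon -26°, lat 82°.
Subsquare t=19, x=23: +19·0.0833333° lon, +23·0.0416667° lat → SW at lon -24.4167°, lat 82.9583°.
Cell spans 0.0833333° lon × 0.0416667° lat. Centre is SW corner plus half of each.
latitude 82.9792, longitude -24.3750.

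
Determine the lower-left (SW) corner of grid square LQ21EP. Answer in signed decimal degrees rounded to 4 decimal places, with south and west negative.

71.6250, 44.3333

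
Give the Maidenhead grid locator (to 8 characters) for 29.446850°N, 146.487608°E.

QL39fk87

Add 180° to longitude and 90° to latitude: 326.48761, 119.44685.
Field: lon ⌊326.48761/20⌋ = 16 → Q; lat ⌊119.44685/10⌋ = 11 → L.
Square: lon ⌊6.48761/2⌋ = 3; lat ⌊9.44685/1⌋ = 9.
Subsquare: lon ⌊0.48761/0.0833333⌋ = 5 → f; lat ⌊0.44685/0.0416667⌋ = 10 → k.
Extended square: lon ⌊0.07094/0.00833333⌋ = 8; lat ⌊0.03018/0.00416667⌋ = 7.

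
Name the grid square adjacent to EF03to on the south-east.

EF03un

Longitude subsquare t = 19; +1 → 20 = u.
Latitude subsquare o = 14; −1 → 13 = n.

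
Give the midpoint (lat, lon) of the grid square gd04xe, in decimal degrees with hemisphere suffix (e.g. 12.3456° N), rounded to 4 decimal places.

55.8125° S, 58.0417° W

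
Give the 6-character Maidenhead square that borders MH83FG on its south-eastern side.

Longitude subsquare f = 5; +1 → 6 = g.
Latitude subsquare g = 6; −1 → 5 = f.

MH83gf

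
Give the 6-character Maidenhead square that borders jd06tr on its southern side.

Latitude subsquare r = 17; −1 → 16 = q.
The longitude characters are unchanged.

JD06tq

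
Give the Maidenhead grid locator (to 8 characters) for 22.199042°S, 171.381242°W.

AG47ht42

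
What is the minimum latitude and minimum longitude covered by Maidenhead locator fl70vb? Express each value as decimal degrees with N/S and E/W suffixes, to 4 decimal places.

Field F=5, L=11: +5·20° lon, +11·10° lat → SW at lon -80°, lat 20°.
Square 7, 0: +7·2° lon, +0·1° lat → SW at lon -66°, lat 20°.
Subsquare v=21, b=1: +21·0.0833333° lon, +1·0.0416667° lat → SW at lon -64.25°, lat 20.0417°.
latitude 20.0417° N, longitude 64.2500° W.

20.0417° N, 64.2500° W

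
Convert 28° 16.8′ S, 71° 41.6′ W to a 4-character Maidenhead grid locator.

Offset from 180°W / 90°S: lon 108.31°, lat 61.72°.
Field: lon ⌊108.31/20⌋ = 5 → F; lat ⌊61.72/10⌋ = 6 → G.
Square: lon ⌊8.31/2⌋ = 4; lat ⌊1.72/1⌋ = 1.

FG41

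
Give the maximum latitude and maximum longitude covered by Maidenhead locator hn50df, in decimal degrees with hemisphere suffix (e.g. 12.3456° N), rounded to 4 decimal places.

40.2500° N, 29.6667° W

Field H=7, N=13: +7·20° lon, +13·10° lat → SW at lon -40°, lat 40°.
Square 5, 0: +5·2° lon, +0·1° lat → SW at lon -30°, lat 40°.
Subsquare d=3, f=5: +3·0.0833333° lon, +5·0.0416667° lat → SW at lon -29.75°, lat 40.2083°.
Cell spans 0.0833333° lon × 0.0416667° lat. NE corner is SW corner plus one full cell.
latitude 40.2500° N, longitude 29.6667° W.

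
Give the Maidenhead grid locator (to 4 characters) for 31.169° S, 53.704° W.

GF38

Shift to the Maidenhead origin (180°W, 90°S): lon 126.30, lat 58.83.
Field: 126.30/20 → 6 → G, 58.83/10 → 5 → F; chars GF.
Square: 6.30/2 → 3, 8.83/1 → 8; chars 38.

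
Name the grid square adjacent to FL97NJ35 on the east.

FL97nj45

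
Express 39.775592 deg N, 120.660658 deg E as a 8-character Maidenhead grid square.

PM09hs96

Shift to the Maidenhead origin (180°W, 90°S): lon 300.66066, lat 129.77559.
Field: 300.66066/20 → 15 → P, 129.77559/10 → 12 → M; chars PM.
Square: 0.66066/2 → 0, 9.77559/1 → 9; chars 09.
Subsquare: 0.66066/0.0833333 → 7 → h, 0.77559/0.0416667 → 18 → s; chars hs.
Extended square: 0.07732/0.00833333 → 9, 0.02559/0.00416667 → 6; chars 96.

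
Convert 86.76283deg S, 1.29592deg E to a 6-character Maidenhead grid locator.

Shift to the Maidenhead origin (180°W, 90°S): lon 181.2959, lat 3.2372.
Field: lon ⌊181.2959/20⌋ = 9 → J; lat ⌊3.2372/10⌋ = 0 → A.
Square: lon ⌊1.2959/2⌋ = 0; lat ⌊3.2372/1⌋ = 3.
Subsquare: lon ⌊1.2959/0.0833333⌋ = 15 → p; lat ⌊0.2372/0.0416667⌋ = 5 → f.

JA03pf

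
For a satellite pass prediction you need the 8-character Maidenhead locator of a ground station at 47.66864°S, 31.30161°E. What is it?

KE52ph69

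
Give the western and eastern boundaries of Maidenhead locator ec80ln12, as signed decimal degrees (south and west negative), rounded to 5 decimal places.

Field E=4, C=2: +4·20° lon, +2·10° lat → SW at lon -100°, lat -70°.
Square 8, 0: +8·2° lon, +0·1° lat → SW at lon -84°, lat -70°.
Subsquare l=11, n=13: +11·0.0833333° lon, +13·0.0416667° lat → SW at lon -83.0833°, lat -69.4583°.
Extended square 1, 2: +1·0.00833333° lon, +2·0.00416667° lat → SW at lon -83.075°, lat -69.45°.
Cell spans 0.00833333° lon × 0.00416667° lat.
west -83.07500, east -83.06667.

-83.07500, -83.06667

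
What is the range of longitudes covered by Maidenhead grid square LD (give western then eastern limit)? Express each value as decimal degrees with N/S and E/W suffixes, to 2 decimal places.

Field L=11, D=3: +11·20° lon, +3·10° lat → SW at lon 40°, lat -60°.
Cell spans 20° lon × 10° lat.
west 40.00° E, east 60.00° E.

40.00° E, 60.00° E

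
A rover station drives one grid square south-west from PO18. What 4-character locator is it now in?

PO07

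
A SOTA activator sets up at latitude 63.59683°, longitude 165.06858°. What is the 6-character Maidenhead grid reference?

Offset from 180°W / 90°S: lon 345.0686°, lat 153.5968°.
Field: lon ⌊345.0686/20⌋ = 17 → R; lat ⌊153.5968/10⌋ = 15 → P.
Square: lon ⌊5.0686/2⌋ = 2; lat ⌊3.5968/1⌋ = 3.
Subsquare: lon ⌊1.0686/0.0833333⌋ = 12 → m; lat ⌊0.5968/0.0416667⌋ = 14 → o.

RP23mo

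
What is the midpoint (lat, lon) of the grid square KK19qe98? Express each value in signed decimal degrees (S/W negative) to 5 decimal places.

19.20208, 23.41250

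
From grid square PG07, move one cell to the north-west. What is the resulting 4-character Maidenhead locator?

OG98

Longitude square 0; −1 → -1, wraps to 9, carry into field.
Longitude field P = 15; −1 → 14 = O.
Latitude square 7; +1 → 8.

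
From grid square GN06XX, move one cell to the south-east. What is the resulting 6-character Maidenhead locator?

GN16aw

Longitude subsquare x = 23; +1 → 24, wraps to 0 = a, carry into square.
Longitude square 0; +1 → 1.
Latitude subsquare x = 23; −1 → 22 = w.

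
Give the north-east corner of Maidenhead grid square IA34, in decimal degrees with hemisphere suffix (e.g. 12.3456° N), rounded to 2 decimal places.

85.00° S, 12.00° W

Field I=8, A=0: +8·20° lon, +0·10° lat → SW at lon -20°, lat -90°.
Square 3, 4: +3·2° lon, +4·1° lat → SW at lon -14°, lat -86°.
Cell spans 2° lon × 1° lat. NE corner is SW corner plus one full cell.
latitude 85.00° S, longitude 12.00° W.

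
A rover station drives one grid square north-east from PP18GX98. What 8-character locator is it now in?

PP18hx09

Longitude extended square 9; +1 → 10, wraps to 0, carry into subsquare.
Longitude subsquare g = 6; +1 → 7 = h.
Latitude extended square 8; +1 → 9.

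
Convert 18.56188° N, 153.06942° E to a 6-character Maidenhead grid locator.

QK68mn

Add 180° to longitude and 90° to latitude: 333.0694, 108.5619.
Field: lon ⌊333.0694/20⌋ = 16 → Q; lat ⌊108.5619/10⌋ = 10 → K.
Square: lon ⌊13.0694/2⌋ = 6; lat ⌊8.5619/1⌋ = 8.
Subsquare: lon ⌊1.0694/0.0833333⌋ = 12 → m; lat ⌊0.5619/0.0416667⌋ = 13 → n.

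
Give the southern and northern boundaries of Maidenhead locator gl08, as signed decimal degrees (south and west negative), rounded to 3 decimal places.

Field G=6, L=11: +6·20° lon, +11·10° lat → SW at lon -60°, lat 20°.
Square 0, 8: +0·2° lon, +8·1° lat → SW at lon -60°, lat 28°.
Cell spans 2° lon × 1° lat.
south 28.000, north 29.000.

28.000, 29.000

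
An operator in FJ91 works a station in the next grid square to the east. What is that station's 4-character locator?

GJ01

Longitude square 9; +1 → 10, wraps to 0, carry into field.
Longitude field F = 5; +1 → 6 = G.
The latitude characters are unchanged.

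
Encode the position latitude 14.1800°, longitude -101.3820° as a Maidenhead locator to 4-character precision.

DK94

Add 180° to longitude and 90° to latitude: 78.62, 104.18.
Field: 78.62/20 → 3 → D, 104.18/10 → 10 → K; chars DK.
Square: 18.62/2 → 9, 4.18/1 → 4; chars 94.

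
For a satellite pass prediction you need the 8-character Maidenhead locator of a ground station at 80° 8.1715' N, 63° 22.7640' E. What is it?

Add 180° to longitude and 90° to latitude: 243.37940, 170.13619.
Field: lon ⌊243.37940/20⌋ = 12 → M; lat ⌊170.13619/10⌋ = 17 → R.
Square: lon ⌊3.37940/2⌋ = 1; lat ⌊0.13619/1⌋ = 0.
Subsquare: lon ⌊1.37940/0.0833333⌋ = 16 → q; lat ⌊0.13619/0.0416667⌋ = 3 → d.
Extended square: lon ⌊0.04607/0.00833333⌋ = 5; lat ⌊0.01119/0.00416667⌋ = 2.

MR10qd52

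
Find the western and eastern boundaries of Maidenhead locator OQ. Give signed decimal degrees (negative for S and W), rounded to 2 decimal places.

Field O=14, Q=16: +14·20° lon, +16·10° lat → SW at lon 100°, lat 70°.
Cell spans 20° lon × 10° lat.
west 100.00, east 120.00.

100.00, 120.00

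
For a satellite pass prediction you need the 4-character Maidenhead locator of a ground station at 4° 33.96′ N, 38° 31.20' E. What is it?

Add 180° to longitude and 90° to latitude: 218.52, 94.57.
Field (20°×10°, letters A–R): 218.52/20 → 10 → K, 94.57/10 → 9 → J; chars KJ.
Square (2°×1°, digits 0–9): 18.52/2 → 9, 4.57/1 → 4; chars 94.

KJ94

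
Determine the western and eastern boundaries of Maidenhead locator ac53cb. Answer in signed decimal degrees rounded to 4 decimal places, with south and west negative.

Field A=0, C=2: +0·20° lon, +2·10° lat → SW at lon -180°, lat -70°.
Square 5, 3: +5·2° lon, +3·1° lat → SW at lon -170°, lat -67°.
Subsquare c=2, b=1: +2·0.0833333° lon, +1·0.0416667° lat → SW at lon -169.833°, lat -66.9583°.
Cell spans 0.0833333° lon × 0.0416667° lat.
west -169.8333, east -169.7500.

-169.8333, -169.7500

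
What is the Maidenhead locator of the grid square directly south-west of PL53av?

PL43xu

Longitude subsquare a = 0; −1 → -1, wraps to 23 = x, carry into square.
Longitude square 5; −1 → 4.
Latitude subsquare v = 21; −1 → 20 = u.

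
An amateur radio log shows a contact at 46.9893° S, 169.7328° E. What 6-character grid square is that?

Offset from 180°W / 90°S: lon 349.7328°, lat 43.0107°.
Field (20°×10°, letters A–R): lon ⌊349.7328/20⌋ = 17 → R; lat ⌊43.0107/10⌋ = 4 → E.
Square (2°×1°, digits 0–9): lon ⌊9.7328/2⌋ = 4; lat ⌊3.0107/1⌋ = 3.
Subsquare (5′×2.5′, letters a–x): lon ⌊1.7328/0.0833333⌋ = 20 → u; lat ⌊0.0107/0.0416667⌋ = 0 → a.

RE43ua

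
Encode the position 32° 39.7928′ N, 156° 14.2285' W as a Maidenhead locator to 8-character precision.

BM12vp19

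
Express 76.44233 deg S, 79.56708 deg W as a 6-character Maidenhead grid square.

FB03fn

Add 180° to longitude and 90° to latitude: 100.4329, 13.5577.
Field: 100.4329/20 → 5 → F, 13.5577/10 → 1 → B; chars FB.
Square: 0.4329/2 → 0, 3.5577/1 → 3; chars 03.
Subsquare: 0.4329/0.0833333 → 5 → f, 0.5577/0.0416667 → 13 → n; chars fn.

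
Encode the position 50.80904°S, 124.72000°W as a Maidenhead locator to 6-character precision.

CD79pe

Add 180° to longitude and 90° to latitude: 55.2800, 39.1910.
Field: lon ⌊55.2800/20⌋ = 2 → C; lat ⌊39.1910/10⌋ = 3 → D.
Square: lon ⌊15.2800/2⌋ = 7; lat ⌊9.1910/1⌋ = 9.
Subsquare: lon ⌊1.2800/0.0833333⌋ = 15 → p; lat ⌊0.1910/0.0416667⌋ = 4 → e.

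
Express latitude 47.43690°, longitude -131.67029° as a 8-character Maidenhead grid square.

Shift to the Maidenhead origin (180°W, 90°S): lon 48.32971, lat 137.43690.
Field (20°×10°, letters A–R): 48.32971/20 → 2 → C, 137.43690/10 → 13 → N; chars CN.
Square (2°×1°, digits 0–9): 8.32971/2 → 4, 7.43690/1 → 7; chars 47.
Subsquare (5′×2.5′, letters a–x): 0.32971/0.0833333 → 3 → d, 0.43690/0.0416667 → 10 → k; chars dk.
Extended square (30″×15″, digits 0–9): 0.07971/0.00833333 → 9, 0.02023/0.00416667 → 4; chars 94.

CN47dk94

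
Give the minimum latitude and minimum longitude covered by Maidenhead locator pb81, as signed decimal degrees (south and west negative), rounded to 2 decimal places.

Field P=15, B=1: +15·20° lon, +1·10° lat → SW at lon 120°, lat -80°.
Square 8, 1: +8·2° lon, +1·1° lat → SW at lon 136°, lat -79°.
latitude -79.00, longitude 136.00.

-79.00, 136.00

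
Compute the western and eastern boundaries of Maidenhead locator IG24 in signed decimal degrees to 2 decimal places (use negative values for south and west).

-16.00, -14.00

Field I=8, G=6: +8·20° lon, +6·10° lat → SW at lon -20°, lat -30°.
Square 2, 4: +2·2° lon, +4·1° lat → SW at lon -16°, lat -26°.
Cell spans 2° lon × 1° lat.
west -16.00, east -14.00.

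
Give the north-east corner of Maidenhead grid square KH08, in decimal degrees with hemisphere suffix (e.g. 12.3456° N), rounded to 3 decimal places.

11.000° S, 22.000° E

Field K=10, H=7: +10·20° lon, +7·10° lat → SW at lon 20°, lat -20°.
Square 0, 8: +0·2° lon, +8·1° lat → SW at lon 20°, lat -12°.
Cell spans 2° lon × 1° lat. NE corner is SW corner plus one full cell.
latitude 11.000° S, longitude 22.000° E.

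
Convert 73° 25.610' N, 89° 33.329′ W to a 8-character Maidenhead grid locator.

EQ53fk32

Shift to the Maidenhead origin (180°W, 90°S): lon 90.44452, lat 163.42683.
Field: lon ⌊90.44452/20⌋ = 4 → E; lat ⌊163.42683/10⌋ = 16 → Q.
Square: lon ⌊10.44452/2⌋ = 5; lat ⌊3.42683/1⌋ = 3.
Subsquare: lon ⌊0.44452/0.0833333⌋ = 5 → f; lat ⌊0.42683/0.0416667⌋ = 10 → k.
Extended square: lon ⌊0.02785/0.00833333⌋ = 3; lat ⌊0.01017/0.00416667⌋ = 2.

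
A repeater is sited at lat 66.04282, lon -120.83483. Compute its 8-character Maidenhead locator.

CP96nb90

Offset from 180°W / 90°S: lon 59.16517°, lat 156.04282°.
Field: lon ⌊59.16517/20⌋ = 2 → C; lat ⌊156.04282/10⌋ = 15 → P.
Square: lon ⌊19.16517/2⌋ = 9; lat ⌊6.04282/1⌋ = 6.
Subsquare: lon ⌊1.16517/0.0833333⌋ = 13 → n; lat ⌊0.04282/0.0416667⌋ = 1 → b.
Extended square: lon ⌊0.08184/0.00833333⌋ = 9; lat ⌊0.00115/0.00416667⌋ = 0.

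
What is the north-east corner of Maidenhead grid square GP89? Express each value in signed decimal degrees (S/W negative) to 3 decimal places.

70.000, -42.000

Field G=6, P=15: +6·20° lon, +15·10° lat → SW at lon -60°, lat 60°.
Square 8, 9: +8·2° lon, +9·1° lat → SW at lon -44°, lat 69°.
Cell spans 2° lon × 1° lat. NE corner is SW corner plus one full cell.
latitude 70.000, longitude -42.000.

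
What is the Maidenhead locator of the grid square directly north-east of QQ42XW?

QQ52ax

Longitude subsquare x = 23; +1 → 24, wraps to 0 = a, carry into square.
Longitude square 4; +1 → 5.
Latitude subsquare w = 22; +1 → 23 = x.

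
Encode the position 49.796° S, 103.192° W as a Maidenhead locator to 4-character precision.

Shift to the Maidenhead origin (180°W, 90°S): lon 76.81, lat 40.20.
Field: 76.81/20 → 3 → D, 40.20/10 → 4 → E; chars DE.
Square: 16.81/2 → 8, 0.20/1 → 0; chars 80.

DE80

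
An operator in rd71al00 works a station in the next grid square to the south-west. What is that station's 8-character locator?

RD61xk99

Longitude extended square 0; −1 → -1, wraps to 9, carry into subsquare.
Longitude subsquare a = 0; −1 → -1, wraps to 23 = x, carry into square.
Longitude square 7; −1 → 6.
Latitude extended square 0; −1 → -1, wraps to 9, carry into subsquare.
Latitude subsquare l = 11; −1 → 10 = k.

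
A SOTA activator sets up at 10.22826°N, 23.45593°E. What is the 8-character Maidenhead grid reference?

Add 180° to longitude and 90° to latitude: 203.45593, 100.22826.
Field: 203.45593/20 → 10 → K, 100.22826/10 → 10 → K; chars KK.
Square: 3.45593/2 → 1, 0.22826/1 → 0; chars 10.
Subsquare: 1.45593/0.0833333 → 17 → r, 0.22826/0.0416667 → 5 → f; chars rf.
Extended square: 0.03926/0.00833333 → 4, 0.01993/0.00416667 → 4; chars 44.

KK10rf44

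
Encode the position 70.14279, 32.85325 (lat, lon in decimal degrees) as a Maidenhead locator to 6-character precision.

Offset from 180°W / 90°S: lon 212.8533°, lat 160.1428°.
Field: lon ⌊212.8533/20⌋ = 10 → K; lat ⌊160.1428/10⌋ = 16 → Q.
Square: lon ⌊12.8533/2⌋ = 6; lat ⌊0.1428/1⌋ = 0.
Subsquare: lon ⌊0.8533/0.0833333⌋ = 10 → k; lat ⌊0.1428/0.0416667⌋ = 3 → d.

KQ60kd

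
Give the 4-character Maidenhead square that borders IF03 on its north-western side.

Longitude square 0; −1 → -1, wraps to 9, carry into field.
Longitude field I = 8; −1 → 7 = H.
Latitude square 3; +1 → 4.

HF94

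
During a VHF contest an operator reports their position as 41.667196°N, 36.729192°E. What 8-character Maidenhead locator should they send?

Add 180° to longitude and 90° to latitude: 216.72919, 131.66720.
Field: lon ⌊216.72919/20⌋ = 10 → K; lat ⌊131.66720/10⌋ = 13 → N.
Square: lon ⌊16.72919/2⌋ = 8; lat ⌊1.66720/1⌋ = 1.
Subsquare: lon ⌊0.72919/0.0833333⌋ = 8 → i; lat ⌊0.66720/0.0416667⌋ = 16 → q.
Extended square: lon ⌊0.06253/0.00833333⌋ = 7; lat ⌊0.00053/0.00416667⌋ = 0.

KN81iq70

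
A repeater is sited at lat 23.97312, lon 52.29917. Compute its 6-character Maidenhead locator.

LL63dx

Shift to the Maidenhead origin (180°W, 90°S): lon 232.2992, lat 113.9731.
Field: 232.2992/20 → 11 → L, 113.9731/10 → 11 → L; chars LL.
Square: 12.2992/2 → 6, 3.9731/1 → 3; chars 63.
Subsquare: 0.2992/0.0833333 → 3 → d, 0.9731/0.0416667 → 23 → x; chars dx.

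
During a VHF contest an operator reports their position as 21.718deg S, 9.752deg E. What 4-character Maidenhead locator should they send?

JG48

Add 180° to longitude and 90° to latitude: 189.75, 68.28.
Field (20°×10°, letters A–R): 189.75/20 → 9 → J, 68.28/10 → 6 → G; chars JG.
Square (2°×1°, digits 0–9): 9.75/2 → 4, 8.28/1 → 8; chars 48.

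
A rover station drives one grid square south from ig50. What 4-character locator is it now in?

Latitude square 0; −1 → -1, wraps to 9, carry into field.
Latitude field G = 6; −1 → 5 = F.
The longitude characters are unchanged.

IF59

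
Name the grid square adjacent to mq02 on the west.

LQ92

Longitude square 0; −1 → -1, wraps to 9, carry into field.
Longitude field M = 12; −1 → 11 = L.
The latitude characters are unchanged.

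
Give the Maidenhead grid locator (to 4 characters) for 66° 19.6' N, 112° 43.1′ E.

OP66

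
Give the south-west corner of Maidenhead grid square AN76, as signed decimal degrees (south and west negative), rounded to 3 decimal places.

Field A=0, N=13: +0·20° lon, +13·10° lat → SW at lon -180°, lat 40°.
Square 7, 6: +7·2° lon, +6·1° lat → SW at lon -166°, lat 46°.
latitude 46.000, longitude -166.000.

46.000, -166.000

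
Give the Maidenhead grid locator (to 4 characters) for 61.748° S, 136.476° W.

Shift to the Maidenhead origin (180°W, 90°S): lon 43.52, lat 28.25.
Field: 43.52/20 → 2 → C, 28.25/10 → 2 → C; chars CC.
Square: 3.52/2 → 1, 8.25/1 → 8; chars 18.

CC18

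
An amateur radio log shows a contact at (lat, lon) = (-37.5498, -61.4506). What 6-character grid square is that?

Offset from 180°W / 90°S: lon 118.5494°, lat 52.4502°.
Field (20°×10°, letters A–R): 118.5494/20 → 5 → F, 52.4502/10 → 5 → F; chars FF.
Square (2°×1°, digits 0–9): 18.5494/2 → 9, 2.4502/1 → 2; chars 92.
Subsquare (5′×2.5′, letters a–x): 0.5494/0.0833333 → 6 → g, 0.4502/0.0416667 → 10 → k; chars gk.

FF92gk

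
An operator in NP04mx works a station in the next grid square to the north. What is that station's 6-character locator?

Latitude subsquare x = 23; +1 → 24, wraps to 0 = a, carry into square.
Latitude square 4; +1 → 5.
The longitude characters are unchanged.

NP05ma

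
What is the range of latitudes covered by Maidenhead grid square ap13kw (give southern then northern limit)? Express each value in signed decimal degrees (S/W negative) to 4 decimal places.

63.9167, 63.9583

Field A=0, P=15: +0·20° lon, +15·10° lat → SW at lon -180°, lat 60°.
Square 1, 3: +1·2° lon, +3·1° lat → SW at lon -178°, lat 63°.
Subsquare k=10, w=22: +10·0.0833333° lon, +22·0.0416667° lat → SW at lon -177.167°, lat 63.9167°.
Cell spans 0.0833333° lon × 0.0416667° lat.
south 63.9167, north 63.9583.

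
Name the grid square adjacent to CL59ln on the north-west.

Longitude subsquare l = 11; −1 → 10 = k.
Latitude subsquare n = 13; +1 → 14 = o.

CL59ko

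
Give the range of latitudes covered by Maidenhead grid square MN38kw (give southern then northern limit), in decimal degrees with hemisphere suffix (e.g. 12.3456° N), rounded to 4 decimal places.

Field M=12, N=13: +12·20° lon, +13·10° lat → SW at lon 60°, lat 40°.
Square 3, 8: +3·2° lon, +8·1° lat → SW at lon 66°, lat 48°.
Subsquare k=10, w=22: +10·0.0833333° lon, +22·0.0416667° lat → SW at lon 66.8333°, lat 48.9167°.
Cell spans 0.0833333° lon × 0.0416667° lat.
south 48.9167° N, north 48.9583° N.

48.9167° N, 48.9583° N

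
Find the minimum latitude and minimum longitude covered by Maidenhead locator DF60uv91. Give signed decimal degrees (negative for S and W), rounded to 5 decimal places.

-39.12083, -106.25833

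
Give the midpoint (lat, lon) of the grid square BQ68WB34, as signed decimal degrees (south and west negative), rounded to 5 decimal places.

Field B=1, Q=16: +1·20° lon, +16·10° lat → SW at lon -160°, lat 70°.
Square 6, 8: +6·2° lon, +8·1° lat → SW at lon -148°, lat 78°.
Subsquare w=22, b=1: +22·0.0833333° lon, +1·0.0416667° lat → SW at lon -146.167°, lat 78.0417°.
Extended square 3, 4: +3·0.00833333° lon, +4·0.00416667° lat → SW at lon -146.142°, lat 78.0583°.
Cell spans 0.00833333° lon × 0.00416667° lat. Centre is SW corner plus half of each.
latitude 78.06042, longitude -146.13750.

78.06042, -146.13750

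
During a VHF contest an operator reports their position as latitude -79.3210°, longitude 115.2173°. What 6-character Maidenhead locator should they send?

OB70oq

Shift to the Maidenhead origin (180°W, 90°S): lon 295.2173, lat 10.6790.
Field (20°×10°, letters A–R): 295.2173/20 → 14 → O, 10.6790/10 → 1 → B; chars OB.
Square (2°×1°, digits 0–9): 15.2173/2 → 7, 0.6790/1 → 0; chars 70.
Subsquare (5′×2.5′, letters a–x): 1.2173/0.0833333 → 14 → o, 0.6790/0.0416667 → 16 → q; chars oq.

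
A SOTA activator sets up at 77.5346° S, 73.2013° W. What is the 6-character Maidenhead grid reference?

FB32jl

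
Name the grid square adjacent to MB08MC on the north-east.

MB08nd

Longitude subsquare m = 12; +1 → 13 = n.
Latitude subsquare c = 2; +1 → 3 = d.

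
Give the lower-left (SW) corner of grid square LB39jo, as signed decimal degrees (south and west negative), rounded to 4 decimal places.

-70.4167, 46.7500

Field L=11, B=1: +11·20° lon, +1·10° lat → SW at lon 40°, lat -80°.
Square 3, 9: +3·2° lon, +9·1° lat → SW at lon 46°, lat -71°.
Subsquare j=9, o=14: +9·0.0833333° lon, +14·0.0416667° lat → SW at lon 46.75°, lat -70.4167°.
latitude -70.4167, longitude 46.7500.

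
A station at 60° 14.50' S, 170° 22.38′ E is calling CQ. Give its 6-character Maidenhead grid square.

RC59es

Offset from 180°W / 90°S: lon 350.3730°, lat 29.7583°.
Field: lon ⌊350.3730/20⌋ = 17 → R; lat ⌊29.7583/10⌋ = 2 → C.
Square: lon ⌊10.3730/2⌋ = 5; lat ⌊9.7583/1⌋ = 9.
Subsquare: lon ⌊0.3730/0.0833333⌋ = 4 → e; lat ⌊0.7583/0.0416667⌋ = 18 → s.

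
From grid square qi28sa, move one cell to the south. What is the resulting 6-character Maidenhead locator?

Latitude subsquare a = 0; −1 → -1, wraps to 23 = x, carry into square.
Latitude square 8; −1 → 7.
The longitude characters are unchanged.

QI27sx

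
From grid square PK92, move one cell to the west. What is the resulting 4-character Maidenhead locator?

Longitude square 9; −1 → 8.
The latitude characters are unchanged.

PK82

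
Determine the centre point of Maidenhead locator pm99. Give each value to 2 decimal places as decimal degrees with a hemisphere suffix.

Field P=15, M=12: +15·20° lon, +12·10° lat → SW at lon 120°, lat 30°.
Square 9, 9: +9·2° lon, +9·1° lat → SW at lon 138°, lat 39°.
Cell spans 2° lon × 1° lat. Centre is SW corner plus half of each.
latitude 39.50° N, longitude 139.00° E.

39.50° N, 139.00° E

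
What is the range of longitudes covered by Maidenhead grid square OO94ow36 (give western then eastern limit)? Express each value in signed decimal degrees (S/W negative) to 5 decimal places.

119.19167, 119.20000

Field O=14, O=14: +14·20° lon, +14·10° lat → SW at lon 100°, lat 50°.
Square 9, 4: +9·2° lon, +4·1° lat → SW at lon 118°, lat 54°.
Subsquare o=14, w=22: +14·0.0833333° lon, +22·0.0416667° lat → SW at lon 119.167°, lat 54.9167°.
Extended square 3, 6: +3·0.00833333° lon, +6·0.00416667° lat → SW at lon 119.192°, lat 54.9417°.
Cell spans 0.00833333° lon × 0.00416667° lat.
west 119.19167, east 119.20000.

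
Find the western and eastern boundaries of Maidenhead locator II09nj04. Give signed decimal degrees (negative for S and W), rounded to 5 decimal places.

-18.91667, -18.90833

Field I=8, I=8: +8·20° lon, +8·10° lat → SW at lon -20°, lat -10°.
Square 0, 9: +0·2° lon, +9·1° lat → SW at lon -20°, lat -1°.
Subsquare n=13, j=9: +13·0.0833333° lon, +9·0.0416667° lat → SW at lon -18.9167°, lat -0.625°.
Extended square 0, 4: +0·0.00833333° lon, +4·0.00416667° lat → SW at lon -18.9167°, lat -0.608333°.
Cell spans 0.00833333° lon × 0.00416667° lat.
west -18.91667, east -18.90833.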